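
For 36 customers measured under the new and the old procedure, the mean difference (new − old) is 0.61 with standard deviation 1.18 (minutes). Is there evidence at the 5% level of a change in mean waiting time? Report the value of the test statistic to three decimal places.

H0: μ_d = 0; H1: μ_d ≠ 0 (paired t-test on the differences, two-sided).
t = d̄/(s_d/√n) = 0.61/(1.18/√36) = 3.102
df = n − 1 = 35
Two-sided p-value ≈ 0.0038
Since p ≈ 0.0038 < α = 0.05, reject H0; the evidence is statistically significant.

3.102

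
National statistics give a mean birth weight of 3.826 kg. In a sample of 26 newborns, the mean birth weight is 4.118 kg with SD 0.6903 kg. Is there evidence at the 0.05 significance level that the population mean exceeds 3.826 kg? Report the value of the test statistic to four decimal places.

H0: μ = 3.826; H1: μ > 3.826 (one-sample t-test, right-tailed).
t = (x̄ − μ₀)/(s/√n) = (4.118 − 3.826)/(0.6903/√26) = 2.1569
df = n − 1 = 25
p-value = P(T ≥ 2.1569) ≈ 0.020
Since p ≈ 0.020 < α = 0.05, reject H0; the data support H1.

2.1569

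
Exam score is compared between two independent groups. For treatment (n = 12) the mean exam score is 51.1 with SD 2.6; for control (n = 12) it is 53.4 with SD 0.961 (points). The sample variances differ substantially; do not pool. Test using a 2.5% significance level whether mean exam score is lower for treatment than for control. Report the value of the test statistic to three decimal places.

-2.874

Let group 1 = treatment, group 2 = control. H0: μ_1 = μ_2; H1: μ_1 < μ_2 (Welch's two-sample t-test, left-tailed).
t = (x̄_1 − x̄_2)/√(s_1²/n_1 + s_2²/n_2) = (51.1 − 53.4)/√(2.6²/12 + 0.961²/12) = -2.874
Welch–Satterthwaite df ≈ 13.95
p-value = P(T ≤ -2.874) ≈ 0.0061
Since p ≈ 0.0061 < α = 0.025, reject H0; the evidence is statistically significant.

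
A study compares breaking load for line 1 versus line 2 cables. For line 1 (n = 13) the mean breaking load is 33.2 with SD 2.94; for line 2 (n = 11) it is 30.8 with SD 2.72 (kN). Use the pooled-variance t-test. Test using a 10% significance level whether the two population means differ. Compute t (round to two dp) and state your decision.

Let group 1 = line 1, group 2 = line 2. H0: μ_1 = μ_2; H1: μ_1 ≠ μ_2 (two-sample pooled-variance t-test, two-sided).
s_p² = [(13−1)·2.94² + (11−1)·2.72²]/(13+11−2) = 8.0776
t = (33.2 − 30.8)/√[8.0776·(1/13 + 1/11)] = 2.06
df = n₁ + n₂ − 2 = 22
Two-sided p-value ≈ 0.0513
Since p ≈ 0.0513 < α = 0.1, reject H0; the data support H1.

t = 2.06; reject H0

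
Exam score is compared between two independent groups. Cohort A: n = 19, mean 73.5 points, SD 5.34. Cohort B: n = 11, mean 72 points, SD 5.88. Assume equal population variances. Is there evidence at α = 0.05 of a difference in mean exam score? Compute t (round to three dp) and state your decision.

Let group 1 = cohort A, group 2 = cohort B. H0: μ_1 = μ_2; H1: μ_1 ≠ μ_2 (two-sample pooled-variance t-test, two-sided).
s_p² = [(19−1)·5.34² + (11−1)·5.88²]/(19+11−2) = 30.6795
t = (73.5 − 72)/√[30.6795·(1/19 + 1/11)] = 0.715
df = n₁ + n₂ − 2 = 28
Two-sided p-value ≈ 0.4807
Since p ≈ 0.4807 > α = 0.05, fail to reject H0; the data do not provide sufficient evidence against H0.

t = 0.715; fail to reject H0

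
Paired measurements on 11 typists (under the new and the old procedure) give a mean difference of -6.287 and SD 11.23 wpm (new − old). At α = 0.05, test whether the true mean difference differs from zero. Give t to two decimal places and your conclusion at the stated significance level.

t = -1.86; fail to reject H0

H0: μ_d = 0; H1: μ_d ≠ 0 (paired t-test on the differences, two-sided).
t = d̄/(s_d/√n) = -6.287/(11.23/√11) = -1.86
df = n − 1 = 10
Two-sided p-value ≈ 0.0930
Since p ≈ 0.0930 > α = 0.05, fail to reject H0; the evidence is not statistically significant.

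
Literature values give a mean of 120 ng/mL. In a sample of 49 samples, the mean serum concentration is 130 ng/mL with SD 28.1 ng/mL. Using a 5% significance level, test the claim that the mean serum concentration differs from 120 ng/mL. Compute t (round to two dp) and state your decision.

t = 2.49; reject H0

H0: μ = 120; H1: μ ≠ 120 (one-sample t-test, two-sided).
t = (x̄ − μ₀)/(s/√n) = (130 − 120)/(28.1/√49) = 2.49
df = n − 1 = 48
Two-sided p-value ≈ 0.0162
Since p ≈ 0.0162 < α = 0.05, reject H0; the evidence is statistically significant.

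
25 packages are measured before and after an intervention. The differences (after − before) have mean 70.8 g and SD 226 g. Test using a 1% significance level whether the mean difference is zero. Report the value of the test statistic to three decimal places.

1.566

H0: μ_d = 0; H1: μ_d ≠ 0 (paired t-test on the differences, two-sided).
t = d̄/(s_d/√n) = 70.8/(226/√25) = 1.566
df = n − 1 = 24
Two-sided p-value ≈ 0.1304
Since p ≈ 0.1304 > α = 0.01, fail to reject H0; the data do not provide sufficient evidence against H0.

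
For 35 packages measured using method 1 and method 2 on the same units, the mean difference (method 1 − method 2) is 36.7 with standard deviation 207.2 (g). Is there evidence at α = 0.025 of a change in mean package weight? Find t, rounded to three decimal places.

1.048

H0: μ_d = 0; H1: μ_d ≠ 0 (paired t-test on the differences, two-sided).
t = d̄/(s_d/√n) = 36.7/(207.2/√35) = 1.048
df = n − 1 = 34
Two-sided p-value ≈ 0.3021
Since p ≈ 0.3021 > α = 0.025, fail to reject H0; the data do not provide sufficient evidence against H0.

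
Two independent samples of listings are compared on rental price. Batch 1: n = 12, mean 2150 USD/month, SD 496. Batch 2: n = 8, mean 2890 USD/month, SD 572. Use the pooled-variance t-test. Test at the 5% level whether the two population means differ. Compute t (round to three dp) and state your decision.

t = -3.077; reject H0

Let group 1 = batch 1, group 2 = batch 2. H0: μ_1 = μ_2; H1: μ_1 ≠ μ_2 (two-sample pooled-variance t-test, two-sided).
s_p² = [(12−1)·496² + (8−1)·572²]/(12+8−2) = 277581
t = (2150 − 2890)/√[277581·(1/12 + 1/8)] = -3.077
df = n₁ + n₂ − 2 = 18
Two-sided p-value ≈ 0.0065
Since p ≈ 0.0065 < α = 0.05, reject H0; the evidence is statistically significant.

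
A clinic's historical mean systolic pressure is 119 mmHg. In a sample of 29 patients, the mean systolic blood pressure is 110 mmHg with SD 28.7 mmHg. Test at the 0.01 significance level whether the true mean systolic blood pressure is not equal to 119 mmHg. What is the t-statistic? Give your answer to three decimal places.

-1.689

H0: μ = 119; H1: μ ≠ 119 (one-sample t-test, two-sided).
t = (x̄ − μ₀)/(s/√n) = (110 − 119)/(28.7/√29) = -1.689
df = n − 1 = 28
Two-sided p-value ≈ 0.1024
Since p ≈ 0.1024 > α = 0.01, fail to reject H0; the data do not provide sufficient evidence against H0.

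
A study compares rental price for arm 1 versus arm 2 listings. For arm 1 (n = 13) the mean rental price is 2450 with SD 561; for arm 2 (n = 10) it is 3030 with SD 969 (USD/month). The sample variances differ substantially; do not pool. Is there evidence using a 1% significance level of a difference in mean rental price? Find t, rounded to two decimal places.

Let group 1 = arm 1, group 2 = arm 2. H0: μ_1 = μ_2; H1: μ_1 ≠ μ_2 (Welch's two-sample t-test, two-sided).
t = (x̄_1 − x̄_2)/√(s_1²/n_1 + s_2²/n_2) = (2450 − 3030)/√(561²/13 + 969²/10) = -1.69
Welch–Satterthwaite df ≈ 13.56
Two-sided p-value ≈ 0.1143
Since p ≈ 0.1143 > α = 0.01, fail to reject H0; the evidence is not statistically significant.

-1.69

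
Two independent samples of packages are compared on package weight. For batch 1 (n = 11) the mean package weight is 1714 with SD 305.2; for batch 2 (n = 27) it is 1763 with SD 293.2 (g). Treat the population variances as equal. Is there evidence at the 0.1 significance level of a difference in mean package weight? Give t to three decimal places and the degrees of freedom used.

Let group 1 = batch 1, group 2 = batch 2. H0: μ_1 = μ_2; H1: μ_1 ≠ μ_2 (two-sample pooled-variance t-test, two-sided).
s_p² = [(11−1)·305.2² + (27−1)·293.2²]/(11+27−2) = 87960.9
t = (1714 − 1763)/√[87960.9·(1/11 + 1/27)] = -0.462
df = n₁ + n₂ − 2 = 36
Two-sided p-value ≈ 0.647
Since p ≈ 0.647 > α = 0.1, fail to reject H0; the evidence is not statistically significant.

t = -0.462, df = 36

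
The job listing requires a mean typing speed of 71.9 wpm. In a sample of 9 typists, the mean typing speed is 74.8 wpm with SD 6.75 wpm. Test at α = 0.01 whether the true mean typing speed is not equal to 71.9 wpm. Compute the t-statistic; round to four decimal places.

1.2889

H0: μ = 71.9; H1: μ ≠ 71.9 (one-sample t-test, two-sided).
t = (x̄ − μ₀)/(s/√n) = (74.8 − 71.9)/(6.75/√9) = 1.2889
df = n − 1 = 8
Two-sided p-value ≈ 0.233
Since p ≈ 0.233 > α = 0.01, fail to reject H0; the evidence is not statistically significant.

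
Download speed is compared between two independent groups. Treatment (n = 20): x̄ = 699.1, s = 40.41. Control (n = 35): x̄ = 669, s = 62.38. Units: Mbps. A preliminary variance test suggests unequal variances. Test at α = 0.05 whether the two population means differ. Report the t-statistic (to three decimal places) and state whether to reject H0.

t = 2.168; reject H0

Let group 1 = treatment, group 2 = control. H0: μ_1 = μ_2; H1: μ_1 ≠ μ_2 (Welch's two-sample t-test, two-sided).
t = (x̄_1 − x̄_2)/√(s_1²/n_1 + s_2²/n_2) = (699.1 − 669)/√(40.41²/20 + 62.38²/35) = 2.168
Welch–Satterthwaite df ≈ 52.05
Two-sided p-value ≈ 0.0348
Since p ≈ 0.0348 < α = 0.05, reject H0; the evidence is statistically significant.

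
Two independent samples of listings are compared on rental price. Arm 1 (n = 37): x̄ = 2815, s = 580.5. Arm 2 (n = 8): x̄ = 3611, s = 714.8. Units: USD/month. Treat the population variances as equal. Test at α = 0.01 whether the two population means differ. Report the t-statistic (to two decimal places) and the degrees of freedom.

Let group 1 = arm 1, group 2 = arm 2. H0: μ_1 = μ_2; H1: μ_1 ≠ μ_2 (two-sample pooled-variance t-test, two-sided).
s_p² = [(37−1)·580.5² + (8−1)·714.8²]/(37+8−2) = 365299
t = (2815 − 3611)/√[365299·(1/37 + 1/8)] = -3.38
df = n₁ + n₂ − 2 = 43
Two-sided p-value ≈ 0.0016
Since p ≈ 0.0016 < α = 0.01, reject H0; the data support H1.

t = -3.38, df = 43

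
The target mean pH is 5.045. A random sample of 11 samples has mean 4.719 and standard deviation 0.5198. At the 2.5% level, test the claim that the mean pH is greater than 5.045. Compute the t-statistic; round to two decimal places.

H0: μ = 5.045; H1: μ > 5.045 (one-sample t-test, right-tailed).
t = (x̄ − μ₀)/(s/√n) = (4.719 − 5.045)/(0.5198/√11) = -2.08
df = n − 1 = 10
p-value = P(T ≥ -2.08) ≈ 0.968
Since p ≈ 0.968 > α = 0.025, fail to reject H0; the evidence is not statistically significant.

-2.08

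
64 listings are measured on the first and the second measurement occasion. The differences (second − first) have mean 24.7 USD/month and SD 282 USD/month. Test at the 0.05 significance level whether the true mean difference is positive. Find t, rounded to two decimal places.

H0: μ_d = 0; H1: μ_d > 0 (paired t-test on the differences, right-tailed).
t = d̄/(s_d/√n) = 24.7/(282/√64) = 0.70
df = n − 1 = 63
p-value = P(T ≥ 0.70) ≈ 0.2430
Since p ≈ 0.2430 > α = 0.05, fail to reject H0; the evidence is not statistically significant.

0.70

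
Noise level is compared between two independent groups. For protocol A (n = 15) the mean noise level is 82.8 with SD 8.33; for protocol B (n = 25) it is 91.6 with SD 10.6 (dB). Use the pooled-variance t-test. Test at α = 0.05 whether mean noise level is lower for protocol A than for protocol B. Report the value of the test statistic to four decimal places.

Let group 1 = protocol A, group 2 = protocol B. H0: μ_1 = μ_2; H1: μ_1 < μ_2 (two-sample pooled-variance t-test, left-tailed).
s_p² = [(15−1)·8.33² + (25−1)·10.6²]/(15+25−2) = 96.5285
t = (82.8 − 91.6)/√[96.5285·(1/15 + 1/25)] = -2.7425
df = n₁ + n₂ − 2 = 38
p-value = P(T ≤ -2.7425) ≈ 0.005
Since p ≈ 0.005 < α = 0.05, reject H0; the evidence is statistically significant.

-2.7425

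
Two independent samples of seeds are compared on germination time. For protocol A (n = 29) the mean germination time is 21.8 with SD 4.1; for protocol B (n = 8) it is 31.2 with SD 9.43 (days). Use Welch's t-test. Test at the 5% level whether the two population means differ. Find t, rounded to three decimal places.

-2.749

Let group 1 = protocol A, group 2 = protocol B. H0: μ_1 = μ_2; H1: μ_1 ≠ μ_2 (Welch's two-sample t-test, two-sided).
t = (x̄_1 − x̄_2)/√(s_1²/n_1 + s_2²/n_2) = (21.8 − 31.2)/√(4.1²/29 + 9.43²/8) = -2.749
Welch–Satterthwaite df ≈ 7.74
Two-sided p-value ≈ 0.026
Since p ≈ 0.026 < α = 0.05, reject H0; the evidence is statistically significant.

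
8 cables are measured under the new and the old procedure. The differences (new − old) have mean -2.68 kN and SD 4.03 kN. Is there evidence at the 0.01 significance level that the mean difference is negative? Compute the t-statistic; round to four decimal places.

H0: μ_d = 0; H1: μ_d < 0 (paired t-test on the differences, left-tailed).
t = d̄/(s_d/√n) = -2.68/(4.03/√8) = -1.8809
df = n − 1 = 7
p-value = P(T ≤ -1.8809) ≈ 0.051
Since p ≈ 0.051 > α = 0.01, fail to reject H0; the evidence is not statistically significant.

-1.8809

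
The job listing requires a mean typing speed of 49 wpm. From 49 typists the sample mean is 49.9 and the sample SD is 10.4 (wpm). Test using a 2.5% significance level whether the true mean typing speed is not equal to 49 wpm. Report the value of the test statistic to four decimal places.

0.6058

H0: μ = 49; H1: μ ≠ 49 (one-sample t-test, two-sided).
t = (x̄ − μ₀)/(s/√n) = (49.9 − 49)/(10.4/√49) = 0.6058
df = n − 1 = 48
Two-sided p-value ≈ 0.548
Since p ≈ 0.548 > α = 0.025, fail to reject H0; the evidence is not statistically significant.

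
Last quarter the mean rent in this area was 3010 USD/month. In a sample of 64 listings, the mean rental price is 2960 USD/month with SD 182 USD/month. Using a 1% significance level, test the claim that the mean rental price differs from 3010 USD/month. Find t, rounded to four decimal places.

-2.1978

H0: μ = 3010; H1: μ ≠ 3010 (one-sample t-test, two-sided).
t = (x̄ − μ₀)/(s/√n) = (2960 − 3010)/(182/√64) = -2.1978
df = n − 1 = 63
Two-sided p-value ≈ 0.032
Since p ≈ 0.032 > α = 0.01, fail to reject H0; the evidence is not statistically significant.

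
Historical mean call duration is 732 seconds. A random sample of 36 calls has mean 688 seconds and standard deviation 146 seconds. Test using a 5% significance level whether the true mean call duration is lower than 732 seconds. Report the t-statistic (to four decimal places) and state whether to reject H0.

H0: μ = 732; H1: μ < 732 (one-sample t-test, left-tailed).
t = (x̄ − μ₀)/(s/√n) = (688 − 732)/(146/√36) = -1.8082
df = n − 1 = 35
p-value = P(T ≤ -1.8082) ≈ 0.0396
Since p ≈ 0.0396 < α = 0.05, reject H0; the data support H1.

t = -1.8082; reject H0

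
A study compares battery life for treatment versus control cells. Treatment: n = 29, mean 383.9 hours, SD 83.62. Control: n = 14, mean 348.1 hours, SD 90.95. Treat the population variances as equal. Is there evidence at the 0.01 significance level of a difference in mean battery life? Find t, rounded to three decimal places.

1.279

Let group 1 = treatment, group 2 = control. H0: μ_1 = μ_2; H1: μ_1 ≠ μ_2 (two-sample pooled-variance t-test, two-sided).
s_p² = [(29−1)·83.62² + (14−1)·90.95²]/(29+14−2) = 7398.03
t = (383.9 − 348.1)/√[7398.03·(1/29 + 1/14)] = 1.279
df = n₁ + n₂ − 2 = 41
Two-sided p-value ≈ 0.208
Since p ≈ 0.208 > α = 0.01, fail to reject H0; the evidence is not statistically significant.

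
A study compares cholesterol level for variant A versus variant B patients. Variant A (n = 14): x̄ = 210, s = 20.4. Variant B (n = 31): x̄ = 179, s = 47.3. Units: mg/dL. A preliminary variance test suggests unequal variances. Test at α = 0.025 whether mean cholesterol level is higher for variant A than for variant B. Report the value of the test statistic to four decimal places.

3.0710

Let group 1 = variant A, group 2 = variant B. H0: μ_1 = μ_2; H1: μ_1 > μ_2 (Welch's two-sample t-test, right-tailed).
t = (x̄_1 − x̄_2)/√(s_1²/n_1 + s_2²/n_2) = (210 − 179)/√(20.4²/14 + 47.3²/31) = 3.0710
Welch–Satterthwaite df ≈ 42.98
p-value = P(T ≥ 3.0710) ≈ 0.002
Since p ≈ 0.002 < α = 0.025, reject H0; the evidence is statistically significant.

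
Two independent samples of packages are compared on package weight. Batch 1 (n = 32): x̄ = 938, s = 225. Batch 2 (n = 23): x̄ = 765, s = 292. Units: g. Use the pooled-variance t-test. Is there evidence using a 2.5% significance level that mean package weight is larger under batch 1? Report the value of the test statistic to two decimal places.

2.48

Let group 1 = batch 1, group 2 = batch 2. H0: μ_1 = μ_2; H1: μ_1 > μ_2 (two-sample pooled-variance t-test, right-tailed).
s_p² = [(32−1)·225² + (23−1)·292²]/(32+23−2) = 65003.5
t = (938 − 765)/√[65003.5·(1/32 + 1/23)] = 2.48
df = n₁ + n₂ − 2 = 53
p-value = P(T ≥ 2.48) ≈ 0.008
Since p ≈ 0.008 < α = 0.025, reject H0; the data support H1.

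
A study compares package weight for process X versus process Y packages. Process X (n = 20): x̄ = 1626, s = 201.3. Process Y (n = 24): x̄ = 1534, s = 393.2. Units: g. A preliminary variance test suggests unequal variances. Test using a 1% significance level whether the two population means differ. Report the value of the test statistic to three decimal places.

Let group 1 = process X, group 2 = process Y. H0: μ_1 = μ_2; H1: μ_1 ≠ μ_2 (Welch's two-sample t-test, two-sided).
t = (x̄_1 − x̄_2)/√(s_1²/n_1 + s_2²/n_2) = (1626 − 1534)/√(201.3²/20 + 393.2²/24) = 1.000
Welch–Satterthwaite df ≈ 35.49
Two-sided p-value ≈ 0.3242
Since p ≈ 0.3242 > α = 0.01, fail to reject H0; the evidence is not statistically significant.

1.000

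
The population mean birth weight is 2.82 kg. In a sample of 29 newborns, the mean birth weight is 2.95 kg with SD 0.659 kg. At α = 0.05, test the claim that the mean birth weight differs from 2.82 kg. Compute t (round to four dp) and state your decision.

t = 1.0623; fail to reject H0

H0: μ = 2.82; H1: μ ≠ 2.82 (one-sample t-test, two-sided).
t = (x̄ − μ₀)/(s/√n) = (2.95 − 2.82)/(0.659/√29) = 1.0623
df = n − 1 = 28
Two-sided p-value ≈ 0.2972
Since p ≈ 0.2972 > α = 0.05, fail to reject H0; the evidence is not statistically significant.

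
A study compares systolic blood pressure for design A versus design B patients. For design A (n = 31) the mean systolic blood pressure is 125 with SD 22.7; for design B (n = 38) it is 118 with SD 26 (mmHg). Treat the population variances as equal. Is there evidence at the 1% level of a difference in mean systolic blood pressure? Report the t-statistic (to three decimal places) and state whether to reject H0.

t = 1.177; fail to reject H0

Let group 1 = design A, group 2 = design B. H0: μ_1 = μ_2; H1: μ_1 ≠ μ_2 (two-sample pooled-variance t-test, two-sided).
s_p² = [(31−1)·22.7² + (38−1)·26²]/(31+38−2) = 604.04
t = (125 − 118)/√[604.04·(1/31 + 1/38)] = 1.177
df = n₁ + n₂ − 2 = 67
Two-sided p-value ≈ 0.243
Since p ≈ 0.243 > α = 0.01, fail to reject H0; the evidence is not statistically significant.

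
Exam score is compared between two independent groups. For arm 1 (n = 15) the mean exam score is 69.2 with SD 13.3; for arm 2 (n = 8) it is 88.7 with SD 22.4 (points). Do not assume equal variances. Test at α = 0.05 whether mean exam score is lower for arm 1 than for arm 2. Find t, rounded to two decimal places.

-2.26

Let group 1 = arm 1, group 2 = arm 2. H0: μ_1 = μ_2; H1: μ_1 < μ_2 (Welch's two-sample t-test, left-tailed).
t = (x̄_1 − x̄_2)/√(s_1²/n_1 + s_2²/n_2) = (69.2 − 88.7)/√(13.3²/15 + 22.4²/8) = -2.26
Welch–Satterthwaite df ≈ 9.71
p-value = P(T ≤ -2.26) ≈ 0.0241
Since p ≈ 0.0241 < α = 0.05, reject H0; the evidence is statistically significant.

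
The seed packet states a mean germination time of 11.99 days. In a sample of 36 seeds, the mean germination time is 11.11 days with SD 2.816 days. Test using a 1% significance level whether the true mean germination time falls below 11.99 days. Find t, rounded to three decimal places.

-1.875

H0: μ = 11.99; H1: μ < 11.99 (one-sample t-test, left-tailed).
t = (x̄ − μ₀)/(s/√n) = (11.11 − 11.99)/(2.816/√36) = -1.875
df = n − 1 = 35
p-value = P(T ≤ -1.875) ≈ 0.0346
Since p ≈ 0.0346 > α = 0.01, fail to reject H0; the evidence is not statistically significant.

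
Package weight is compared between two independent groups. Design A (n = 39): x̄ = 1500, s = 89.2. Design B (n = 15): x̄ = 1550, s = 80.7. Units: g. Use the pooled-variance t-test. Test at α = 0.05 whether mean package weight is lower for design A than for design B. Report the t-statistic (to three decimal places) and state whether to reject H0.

t = -1.892; reject H0

Let group 1 = design A, group 2 = design B. H0: μ_1 = μ_2; H1: μ_1 < μ_2 (two-sample pooled-variance t-test, left-tailed).
s_p² = [(39−1)·89.2² + (15−1)·80.7²]/(39+15−2) = 7567.83
t = (1500 − 1550)/√[7567.83·(1/39 + 1/15)] = -1.892
df = n₁ + n₂ − 2 = 52
p-value = P(T ≤ -1.892) ≈ 0.032
Since p ≈ 0.032 < α = 0.05, reject H0; the evidence is statistically significant.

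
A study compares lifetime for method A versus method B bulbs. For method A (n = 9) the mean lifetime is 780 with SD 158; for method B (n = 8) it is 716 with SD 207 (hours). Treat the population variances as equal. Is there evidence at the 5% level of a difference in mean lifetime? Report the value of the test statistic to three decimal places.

Let group 1 = method A, group 2 = method B. H0: μ_1 = μ_2; H1: μ_1 ≠ μ_2 (two-sample pooled-variance t-test, two-sided).
s_p² = [(9−1)·158² + (8−1)·207²]/(9+8−2) = 33310.3
t = (780 − 716)/√[33310.3·(1/9 + 1/8)] = 0.722
df = n₁ + n₂ − 2 = 15
Two-sided p-value ≈ 0.4816
Since p ≈ 0.4816 > α = 0.05, fail to reject H0; the data do not provide sufficient evidence against H0.

0.722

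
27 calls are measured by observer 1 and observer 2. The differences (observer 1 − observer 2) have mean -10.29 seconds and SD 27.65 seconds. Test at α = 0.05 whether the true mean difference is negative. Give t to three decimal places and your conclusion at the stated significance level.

t = -1.934; reject H0

H0: μ_d = 0; H1: μ_d < 0 (paired t-test on the differences, left-tailed).
t = d̄/(s_d/√n) = -10.29/(27.65/√27) = -1.934
df = n − 1 = 26
p-value = P(T ≤ -1.934) ≈ 0.0320
Since p ≈ 0.0320 < α = 0.05, reject H0; the data support H1.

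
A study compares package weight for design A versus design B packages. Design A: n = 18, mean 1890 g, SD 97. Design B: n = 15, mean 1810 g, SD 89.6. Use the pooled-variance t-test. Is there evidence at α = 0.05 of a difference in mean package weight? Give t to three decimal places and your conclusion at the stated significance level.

t = 2.441; reject H0

Let group 1 = design A, group 2 = design B. H0: μ_1 = μ_2; H1: μ_1 ≠ μ_2 (two-sample pooled-variance t-test, two-sided).
s_p² = [(18−1)·97² + (15−1)·89.6²]/(18+15−2) = 8785.39
t = (1890 − 1810)/√[8785.39·(1/18 + 1/15)] = 2.441
df = n₁ + n₂ − 2 = 31
Two-sided p-value ≈ 0.0205
Since p ≈ 0.0205 < α = 0.05, reject H0; the evidence is statistically significant.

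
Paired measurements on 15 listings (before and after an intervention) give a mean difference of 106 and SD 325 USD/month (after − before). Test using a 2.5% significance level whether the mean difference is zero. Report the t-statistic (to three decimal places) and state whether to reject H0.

t = 1.263; fail to reject H0

H0: μ_d = 0; H1: μ_d ≠ 0 (paired t-test on the differences, two-sided).
t = d̄/(s_d/√n) = 106/(325/√15) = 1.263
df = n − 1 = 14
Two-sided p-value ≈ 0.227
Since p ≈ 0.227 > α = 0.025, fail to reject H0; the data do not provide sufficient evidence against H0.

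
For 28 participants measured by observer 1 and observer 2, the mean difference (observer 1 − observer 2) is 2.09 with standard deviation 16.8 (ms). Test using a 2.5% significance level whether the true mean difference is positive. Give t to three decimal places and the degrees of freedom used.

t = 0.658, df = 27

H0: μ_d = 0; H1: μ_d > 0 (paired t-test on the differences, right-tailed).
t = d̄/(s_d/√n) = 2.09/(16.8/√28) = 0.658
df = n − 1 = 27
p-value = P(T ≥ 0.658) ≈ 0.2580
Since p ≈ 0.2580 > α = 0.025, fail to reject H0; the evidence is not statistically significant.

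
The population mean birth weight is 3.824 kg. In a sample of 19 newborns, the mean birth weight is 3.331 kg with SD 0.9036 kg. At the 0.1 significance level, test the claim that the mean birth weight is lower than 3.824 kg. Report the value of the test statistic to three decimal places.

-2.378

H0: μ = 3.824; H1: μ < 3.824 (one-sample t-test, left-tailed).
t = (x̄ − μ₀)/(s/√n) = (3.331 − 3.824)/(0.9036/√19) = -2.378
df = n − 1 = 18
p-value = P(T ≤ -2.378) ≈ 0.0143
Since p ≈ 0.0143 < α = 0.1, reject H0; the evidence is statistically significant.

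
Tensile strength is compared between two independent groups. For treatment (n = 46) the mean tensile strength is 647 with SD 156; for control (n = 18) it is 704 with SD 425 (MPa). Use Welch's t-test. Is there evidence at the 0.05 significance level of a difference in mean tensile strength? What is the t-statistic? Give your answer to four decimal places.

Let group 1 = treatment, group 2 = control. H0: μ_1 = μ_2; H1: μ_1 ≠ μ_2 (Welch's two-sample t-test, two-sided).
t = (x̄_1 − x̄_2)/√(s_1²/n_1 + s_2²/n_2) = (647 − 704)/√(156²/46 + 425²/18) = -0.5546
Welch–Satterthwaite df ≈ 18.82
Two-sided p-value ≈ 0.5857
Since p ≈ 0.5857 > α = 0.05, fail to reject H0; the evidence is not statistically significant.

-0.5546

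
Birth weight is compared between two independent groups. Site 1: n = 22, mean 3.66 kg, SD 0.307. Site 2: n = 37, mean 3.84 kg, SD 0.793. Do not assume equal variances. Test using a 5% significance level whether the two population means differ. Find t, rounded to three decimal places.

-1.234

Let group 1 = site 1, group 2 = site 2. H0: μ_1 = μ_2; H1: μ_1 ≠ μ_2 (Welch's two-sample t-test, two-sided).
t = (x̄_1 − x̄_2)/√(s_1²/n_1 + s_2²/n_2) = (3.66 − 3.84)/√(0.307²/22 + 0.793²/37) = -1.234
Welch–Satterthwaite df ≈ 50.89
Two-sided p-value ≈ 0.2229
Since p ≈ 0.2229 > α = 0.05, fail to reject H0; the data do not provide sufficient evidence against H0.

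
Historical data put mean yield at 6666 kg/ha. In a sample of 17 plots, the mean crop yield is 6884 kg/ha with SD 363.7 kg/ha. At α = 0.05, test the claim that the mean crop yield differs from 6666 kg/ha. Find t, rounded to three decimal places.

H0: μ = 6666; H1: μ ≠ 6666 (one-sample t-test, two-sided).
t = (x̄ − μ₀)/(s/√n) = (6884 − 6666)/(363.7/√17) = 2.471
df = n − 1 = 16
Two-sided p-value ≈ 0.025
Since p ≈ 0.025 < α = 0.05, reject H0; the evidence is statistically significant.

2.471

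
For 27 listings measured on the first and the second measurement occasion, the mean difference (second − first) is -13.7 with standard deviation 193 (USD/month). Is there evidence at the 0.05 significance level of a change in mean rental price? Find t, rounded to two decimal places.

H0: μ_d = 0; H1: μ_d ≠ 0 (paired t-test on the differences, two-sided).
t = d̄/(s_d/√n) = -13.7/(193/√27) = -0.37
df = n − 1 = 26
Two-sided p-value ≈ 0.7152
Since p ≈ 0.7152 > α = 0.05, fail to reject H0; the data do not provide sufficient evidence against H0.

-0.37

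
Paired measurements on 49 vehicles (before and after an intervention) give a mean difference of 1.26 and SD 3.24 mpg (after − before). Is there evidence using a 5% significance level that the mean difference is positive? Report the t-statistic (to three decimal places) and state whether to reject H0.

H0: μ_d = 0; H1: μ_d > 0 (paired t-test on the differences, right-tailed).
t = d̄/(s_d/√n) = 1.26/(3.24/√49) = 2.722
df = n − 1 = 48
p-value = P(T ≥ 2.722) ≈ 0.0045
Since p ≈ 0.0045 < α = 0.05, reject H0; the evidence is statistically significant.

t = 2.722; reject H0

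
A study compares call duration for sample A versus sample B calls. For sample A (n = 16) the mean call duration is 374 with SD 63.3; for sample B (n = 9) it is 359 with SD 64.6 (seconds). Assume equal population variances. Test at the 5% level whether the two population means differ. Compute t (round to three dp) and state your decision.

Let group 1 = sample A, group 2 = sample B. H0: μ_1 = μ_2; H1: μ_1 ≠ μ_2 (two-sample pooled-variance t-test, two-sided).
s_p² = [(16−1)·63.3² + (9−1)·64.6²]/(16+9−2) = 4064.72
t = (374 − 359)/√[4064.72·(1/16 + 1/9)] = 0.565
df = n₁ + n₂ − 2 = 23
Two-sided p-value ≈ 0.5778
Since p ≈ 0.5778 > α = 0.05, fail to reject H0; the evidence is not statistically significant.

t = 0.565; fail to reject H0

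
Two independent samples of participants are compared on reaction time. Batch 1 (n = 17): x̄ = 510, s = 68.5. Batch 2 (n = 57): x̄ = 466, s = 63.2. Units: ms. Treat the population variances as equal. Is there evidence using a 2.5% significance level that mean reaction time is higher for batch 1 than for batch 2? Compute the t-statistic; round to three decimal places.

Let group 1 = batch 1, group 2 = batch 2. H0: μ_1 = μ_2; H1: μ_1 > μ_2 (two-sample pooled-variance t-test, right-tailed).
s_p² = [(17−1)·68.5² + (57−1)·63.2²]/(17+57−2) = 4149.35
t = (510 − 466)/√[4149.35·(1/17 + 1/57)] = 2.472
df = n₁ + n₂ − 2 = 72
p-value = P(T ≥ 2.472) ≈ 0.008
Since p ≈ 0.008 < α = 0.025, reject H0; the evidence is statistically significant.

2.472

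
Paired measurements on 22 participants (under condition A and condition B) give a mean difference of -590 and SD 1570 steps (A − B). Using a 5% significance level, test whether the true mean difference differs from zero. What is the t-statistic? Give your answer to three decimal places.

-1.763

H0: μ_d = 0; H1: μ_d ≠ 0 (paired t-test on the differences, two-sided).
t = d̄/(s_d/√n) = -590/(1570/√22) = -1.763
df = n − 1 = 21
Two-sided p-value ≈ 0.093
Since p ≈ 0.093 > α = 0.05, fail to reject H0; the data do not provide sufficient evidence against H0.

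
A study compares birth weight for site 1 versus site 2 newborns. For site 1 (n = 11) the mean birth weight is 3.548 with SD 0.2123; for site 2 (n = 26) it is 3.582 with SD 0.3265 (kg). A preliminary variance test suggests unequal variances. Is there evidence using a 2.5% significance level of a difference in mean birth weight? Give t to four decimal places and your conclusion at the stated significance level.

Let group 1 = site 1, group 2 = site 2. H0: μ_1 = μ_2; H1: μ_1 ≠ μ_2 (Welch's two-sample t-test, two-sided).
t = (x̄_1 − x̄_2)/√(s_1²/n_1 + s_2²/n_2) = (3.548 − 3.582)/√(0.2123²/11 + 0.3265²/26) = -0.3755
Welch–Satterthwaite df ≈ 28.58
Two-sided p-value ≈ 0.7100
Since p ≈ 0.7100 > α = 0.025, fail to reject H0; the evidence is not statistically significant.

t = -0.3755; fail to reject H0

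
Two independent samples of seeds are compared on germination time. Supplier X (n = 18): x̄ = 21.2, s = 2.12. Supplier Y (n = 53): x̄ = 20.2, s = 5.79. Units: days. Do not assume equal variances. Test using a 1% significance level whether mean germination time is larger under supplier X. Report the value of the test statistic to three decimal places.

1.065

Let group 1 = supplier X, group 2 = supplier Y. H0: μ_1 = μ_2; H1: μ_1 > μ_2 (Welch's two-sample t-test, right-tailed).
t = (x̄_1 − x̄_2)/√(s_1²/n_1 + s_2²/n_2) = (21.2 − 20.2)/√(2.12²/18 + 5.79²/53) = 1.065
Welch–Satterthwaite df ≈ 68.50
p-value = P(T ≥ 1.065) ≈ 0.1454
Since p ≈ 0.1454 > α = 0.01, fail to reject H0; the evidence is not statistically significant.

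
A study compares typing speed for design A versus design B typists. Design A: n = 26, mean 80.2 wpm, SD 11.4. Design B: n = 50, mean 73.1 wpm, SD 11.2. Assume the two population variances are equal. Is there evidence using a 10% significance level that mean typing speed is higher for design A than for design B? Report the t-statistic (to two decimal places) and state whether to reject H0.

Let group 1 = design A, group 2 = design B. H0: μ_1 = μ_2; H1: μ_1 > μ_2 (two-sample pooled-variance t-test, right-tailed).
s_p² = [(26−1)·11.4² + (50−1)·11.2²]/(26+50−2) = 126.967
t = (80.2 − 73.1)/√[126.967·(1/26 + 1/50)] = 2.61
df = n₁ + n₂ − 2 = 74
p-value = P(T ≥ 2.61) ≈ 0.006
Since p ≈ 0.006 < α = 0.1, reject H0; the data support H1.

t = 2.61; reject H0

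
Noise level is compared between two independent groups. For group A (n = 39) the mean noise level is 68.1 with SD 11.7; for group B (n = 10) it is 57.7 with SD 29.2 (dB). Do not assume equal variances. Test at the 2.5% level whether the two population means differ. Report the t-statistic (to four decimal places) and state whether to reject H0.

t = 1.1038; fail to reject H0

Let group 1 = group A, group 2 = group B. H0: μ_1 = μ_2; H1: μ_1 ≠ μ_2 (Welch's two-sample t-test, two-sided).
t = (x̄_1 − x̄_2)/√(s_1²/n_1 + s_2²/n_2) = (68.1 − 57.7)/√(11.7²/39 + 29.2²/10) = 1.1038
Welch–Satterthwaite df ≈ 9.75
Two-sided p-value ≈ 0.296
Since p ≈ 0.296 > α = 0.025, fail to reject H0; the data do not provide sufficient evidence against H0.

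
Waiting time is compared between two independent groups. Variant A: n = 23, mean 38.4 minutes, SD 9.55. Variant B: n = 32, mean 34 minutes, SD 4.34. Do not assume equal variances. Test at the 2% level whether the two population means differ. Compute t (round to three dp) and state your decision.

t = 2.062; fail to reject H0

Let group 1 = variant A, group 2 = variant B. H0: μ_1 = μ_2; H1: μ_1 ≠ μ_2 (Welch's two-sample t-test, two-sided).
t = (x̄_1 − x̄_2)/√(s_1²/n_1 + s_2²/n_2) = (38.4 − 34)/√(9.55²/23 + 4.34²/32) = 2.062
Welch–Satterthwaite df ≈ 28.57
Two-sided p-value ≈ 0.0484
Since p ≈ 0.0484 > α = 0.02, fail to reject H0; the data do not provide sufficient evidence against H0.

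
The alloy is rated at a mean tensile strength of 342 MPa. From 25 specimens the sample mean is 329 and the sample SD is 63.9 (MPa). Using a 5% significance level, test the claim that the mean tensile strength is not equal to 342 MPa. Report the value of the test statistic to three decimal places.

H0: μ = 342; H1: μ ≠ 342 (one-sample t-test, two-sided).
t = (x̄ − μ₀)/(s/√n) = (329 − 342)/(63.9/√25) = -1.017
df = n − 1 = 24
Two-sided p-value ≈ 0.319
Since p ≈ 0.319 > α = 0.05, fail to reject H0; the evidence is not statistically significant.

-1.017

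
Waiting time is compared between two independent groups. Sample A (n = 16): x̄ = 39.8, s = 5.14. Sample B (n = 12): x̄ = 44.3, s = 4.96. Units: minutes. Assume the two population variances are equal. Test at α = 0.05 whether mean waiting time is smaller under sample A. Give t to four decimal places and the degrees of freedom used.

Let group 1 = sample A, group 2 = sample B. H0: μ_1 = μ_2; H1: μ_1 < μ_2 (two-sample pooled-variance t-test, left-tailed).
s_p² = [(16−1)·5.14² + (12−1)·4.96²]/(16+12−2) = 25.6504
t = (39.8 − 44.3)/√[25.6504·(1/16 + 1/12)] = -2.3267
df = n₁ + n₂ − 2 = 26
p-value = P(T ≤ -2.3267) ≈ 0.014
Since p ≈ 0.014 < α = 0.05, reject H0; the evidence is statistically significant.

t = -2.3267, df = 26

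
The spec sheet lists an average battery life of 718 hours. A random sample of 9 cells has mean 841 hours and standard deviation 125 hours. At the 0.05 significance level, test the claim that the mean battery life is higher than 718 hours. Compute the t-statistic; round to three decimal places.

H0: μ = 718; H1: μ > 718 (one-sample t-test, right-tailed).
t = (x̄ − μ₀)/(s/√n) = (841 − 718)/(125/√9) = 2.952
df = n − 1 = 8
p-value = P(T ≥ 2.952) ≈ 0.0092
Since p ≈ 0.0092 < α = 0.05, reject H0; the data support H1.

2.952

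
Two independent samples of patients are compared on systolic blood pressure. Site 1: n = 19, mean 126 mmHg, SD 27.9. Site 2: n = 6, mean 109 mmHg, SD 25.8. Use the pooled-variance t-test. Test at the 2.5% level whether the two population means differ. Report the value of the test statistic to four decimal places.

Let group 1 = site 1, group 2 = site 2. H0: μ_1 = μ_2; H1: μ_1 ≠ μ_2 (two-sample pooled-variance t-test, two-sided).
s_p² = [(19−1)·27.9² + (6−1)·25.8²]/(19+6−2) = 753.895
t = (126 − 109)/√[753.895·(1/19 + 1/6)] = 1.3221
df = n₁ + n₂ − 2 = 23
Two-sided p-value ≈ 0.1991
Since p ≈ 0.1991 > α = 0.025, fail to reject H0; the data do not provide sufficient evidence against H0.

1.3221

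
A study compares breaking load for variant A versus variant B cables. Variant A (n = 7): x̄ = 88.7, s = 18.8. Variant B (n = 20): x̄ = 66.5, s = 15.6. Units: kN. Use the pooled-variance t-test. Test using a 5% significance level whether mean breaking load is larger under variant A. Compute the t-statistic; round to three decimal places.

Let group 1 = variant A, group 2 = variant B. H0: μ_1 = μ_2; H1: μ_1 > μ_2 (two-sample pooled-variance t-test, right-tailed).
s_p² = [(7−1)·18.8² + (20−1)·15.6²]/(7+20−2) = 269.779
t = (88.7 − 66.5)/√[269.779·(1/7 + 1/20)] = 3.078
df = n₁ + n₂ − 2 = 25
p-value = P(T ≥ 3.078) ≈ 0.0025
Since p ≈ 0.0025 < α = 0.05, reject H0; the data support H1.

3.078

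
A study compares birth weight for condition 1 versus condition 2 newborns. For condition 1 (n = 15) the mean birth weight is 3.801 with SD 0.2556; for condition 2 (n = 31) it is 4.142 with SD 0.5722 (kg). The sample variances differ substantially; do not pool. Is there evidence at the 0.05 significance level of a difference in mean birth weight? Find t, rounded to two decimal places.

Let group 1 = condition 1, group 2 = condition 2. H0: μ_1 = μ_2; H1: μ_1 ≠ μ_2 (Welch's two-sample t-test, two-sided).
t = (x̄_1 − x̄_2)/√(s_1²/n_1 + s_2²/n_2) = (3.801 − 4.142)/√(0.2556²/15 + 0.5722²/31) = -2.79
Welch–Satterthwaite df ≈ 43.86
Two-sided p-value ≈ 0.0077
Since p ≈ 0.0077 < α = 0.05, reject H0; the evidence is statistically significant.

-2.79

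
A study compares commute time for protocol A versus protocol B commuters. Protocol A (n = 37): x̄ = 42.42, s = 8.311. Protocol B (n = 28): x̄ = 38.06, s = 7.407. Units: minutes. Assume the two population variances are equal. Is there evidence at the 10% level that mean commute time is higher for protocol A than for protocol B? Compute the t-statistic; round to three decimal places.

2.193

Let group 1 = protocol A, group 2 = protocol B. H0: μ_1 = μ_2; H1: μ_1 > μ_2 (two-sample pooled-variance t-test, right-tailed).
s_p² = [(37−1)·8.311² + (28−1)·7.407²]/(37+28−2) = 62.9831
t = (42.42 − 38.06)/√[62.9831·(1/37 + 1/28)] = 2.193
df = n₁ + n₂ − 2 = 63
p-value = P(T ≥ 2.193) ≈ 0.0160
Since p ≈ 0.0160 < α = 0.1, reject H0; the data support H1.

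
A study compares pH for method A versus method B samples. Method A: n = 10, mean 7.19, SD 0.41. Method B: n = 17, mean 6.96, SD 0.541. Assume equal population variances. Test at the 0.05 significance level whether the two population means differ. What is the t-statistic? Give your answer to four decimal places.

Let group 1 = method A, group 2 = method B. H0: μ_1 = μ_2; H1: μ_1 ≠ μ_2 (two-sample pooled-variance t-test, two-sided).
s_p² = [(10−1)·0.41² + (17−1)·0.541²]/(10+17−2) = 0.247832
t = (7.19 − 6.96)/√[0.247832·(1/10 + 1/17)] = 1.1593
df = n₁ + n₂ − 2 = 25
Two-sided p-value ≈ 0.257
Since p ≈ 0.257 > α = 0.05, fail to reject H0; the data do not provide sufficient evidence against H0.

1.1593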